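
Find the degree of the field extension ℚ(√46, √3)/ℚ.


[ℚ(√46,√3):ℚ] = [ℚ(√46,√3):ℚ(√46)]·[ℚ(√46):ℚ] = 2·2 = 4

[ℚ(√46, √3)/ℚ] = 4


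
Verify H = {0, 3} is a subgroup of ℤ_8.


Subgroup test for H = {0, 3} in (ℤ_8, +):
(1) 0 ∈ H? Yes
(2) Closure: for all a,b ∈ H, (a+b) mod 8 ∈ H? No  [counterexample: 3 + 3 = 6 ∉ H]
(3) Inverses: for all a ∈ H, -a mod 8 ∈ H? No

No, H is not a subgroup of ℤ_8


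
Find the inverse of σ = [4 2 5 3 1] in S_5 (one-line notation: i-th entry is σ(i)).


To find σ⁻¹, swap domain and range:
σ(1) = 4 → σ⁻¹(4) = 1
σ(2) = 2 → σ⁻¹(2) = 2
σ(3) = 5 → σ⁻¹(5) = 3
σ(4) = 3 → σ⁻¹(3) = 4
σ(5) = 1 → σ⁻¹(1) = 5

σ⁻¹ = [5 2 4 1 3]


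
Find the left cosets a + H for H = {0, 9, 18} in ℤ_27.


H = {0, 9, 18}, |H| = 3
Number of cosets = |G|/|H| = 27/3 = 9
0 + H = {0, 9, 18}
1 + H = {1, 10, 19}
2 + H = {2, 11, 20}
3 + H = {3, 12, 21}
4 + H = {4, 13, 22}
5 + H = {5, 14, 23}
6 + H = {6, 15, 24}
7 + H = {7, 16, 25}
8 + H = {8, 17, 26}

Cosets: 0+H={0,9,18}; 1+H={1,10,19}; 2+H={2,11,20}; 3+H={3,12,21}; 4+H={4,13,22}; 5+H={5,14,23}; 6+H={6,15,24}; 7+H={7,16,25}; 8+H={8,17,26}


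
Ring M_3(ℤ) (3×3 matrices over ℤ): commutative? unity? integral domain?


Matrix multiplication is non-commutative for n ≥ 2; the identity matrix I is the unity; singular matrices give zero divisors, so not an integral domain
Commutative: No
Integral domain: No
Has unity: Yes

M_3(ℤ) (3×3 matrices over ℤ): Commutative=No, Unity=Yes


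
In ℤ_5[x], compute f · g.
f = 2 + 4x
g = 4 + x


Expand and collect like terms; reduce coefficients mod 5:
x^0: 2·4 = 8 ≡ 3 (mod 5)
x^1: 2·1 + 4·4 = 18 ≡ 3 (mod 5)
x^2: 4·1 = 4 ≡ 4 (mod 5)
Result: 3 + 3x + 4x^2

f · g = 3 + 3x + 4x^2


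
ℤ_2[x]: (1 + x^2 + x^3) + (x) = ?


Add coefficients mod 2:
x^0: 1 + 0 = 1 (mod 2)
x^1: 0 + 1 = 1 (mod 2)
x^2: 1 + 0 = 1 (mod 2)
x^3: 1 + 0 = 1 (mod 2)
Result: 1 + x + x^2 + x^3

f + g = 1 + x + x^2 + x^3


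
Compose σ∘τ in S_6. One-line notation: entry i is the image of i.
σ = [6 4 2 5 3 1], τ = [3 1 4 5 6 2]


σ∘τ: apply τ first, then σ
1 →τ 3 →σ 2
2 →τ 1 →σ 6
3 →τ 4 →σ 5
4 →τ 5 →σ 3
5 →τ 6 →σ 1
6 →τ 2 →σ 4

σ∘τ = [2 6 5 3 1 4]


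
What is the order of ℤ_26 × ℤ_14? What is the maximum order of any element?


|ℤ_26 × ℤ_14| = 26 × 14 = 364
Max element order = lcm(26,14) = 182
Cyclic? No (gcd=2)

|ℤ_26×ℤ_14| = 364, max element order = 182


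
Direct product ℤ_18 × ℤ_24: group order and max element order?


|ℤ_18 × ℤ_24| = 18 × 24 = 432
Max element order = lcm(18,24) = 72
Cyclic? No (gcd=6)

|ℤ_18×ℤ_24| = 432, max element order = 72


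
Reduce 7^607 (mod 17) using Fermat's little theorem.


Fermat's little theorem: if p is prime and gcd(a,p)=1, then a^(p-1) ≡ 1 (mod p)
p = 17 is prime, gcd(7,17) = 1
Reduce exponent: 607 mod 16 = 15
So 7^607 ≡ 7^15 (mod 17)
7^15 mod 17 = 5

7^607 ≡ 5 (mod 17)


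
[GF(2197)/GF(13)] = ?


GF(2197) = GF(13^3), so the extension degree is 3

[GF(2197)/GF(13)] = 3


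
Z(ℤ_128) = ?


Z(G) = {g ∈ G | gx = xg for all x ∈ G}
ℤ_128 is abelian, so Z(G) = G

Z(ℤ_128) = ℤ_128


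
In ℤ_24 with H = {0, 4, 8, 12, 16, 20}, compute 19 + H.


19 + H = {19 + h (mod 24) : h ∈ H}
19+0=19, 19+4=23, 19+8=3, 19+12=7, 19+16=11, 19+20=15
19 + H = {3, 7, 11, 15, 19, 23} = 3 + H

19 + H = {3, 7, 11, 15, 19, 23}


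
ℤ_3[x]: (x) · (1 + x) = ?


Expand and collect like terms; reduce coefficients mod 3:
x^0: 0·1 = 0 ≡ 0 (mod 3)
x^1: 0·1 + 1·1 = 1 ≡ 1 (mod 3)
x^2: 1·1 = 1 ≡ 1 (mod 3)
Result: x + x^2

f · g = x + x^2


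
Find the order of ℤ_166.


ℤ_n has n elements.

|ℤ_166| = 166


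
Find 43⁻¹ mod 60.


Use the extended Euclidean algorithm to write 1 = 43·s + 60·t; then s mod 60 is the inverse.
Euclidean algorithm:
  43 = 0·60 + 43
  60 = 1·43 + 17
  43 = 2·17 + 9
  17 = 1·9 + 8
  9 = 1·8 + 1
  8 = 8·1 + 0
gcd(43,60) = 1
Back-substitution gives: 43·(7) + 60·(-5) = 1
So 43⁻¹ ≡ 7 ≡ 7 (mod 60)
Check: 43 × 7 = 301 ≡ 1 (mod 60) ✓

43⁻¹ ≡ 7 (mod 60)


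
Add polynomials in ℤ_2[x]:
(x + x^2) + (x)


Add coefficients mod 2:
x^0: 0 + 0 = 0 (mod 2)
x^1: 1 + 1 = 0 (mod 2)
x^2: 1 + 0 = 1 (mod 2)
Result: x^2

f + g = x^2


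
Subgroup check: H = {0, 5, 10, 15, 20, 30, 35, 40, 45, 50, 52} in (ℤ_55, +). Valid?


Subgroup test for H = {0, 5, 10, 15, 20, 30, 35, 40, 45, 50, 52} in (ℤ_55, +):
(1) 0 ∈ H? Yes
(2) Closure: for all a,b ∈ H, (a+b) mod 55 ∈ H? No  [counterexample: 5 + 20 = 25 ∉ H]
(3) Inverses: for all a ∈ H, -a mod 55 ∈ H? No

No, H is not a subgroup of ℤ_55


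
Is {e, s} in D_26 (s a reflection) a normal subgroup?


H = {e, s} in D_26 (s a reflection)
r·s·r⁻¹ = sr⁻² ≠ s for n ≥ 3, so {e, s} is not closed under conjugation

No, not a normal subgroup


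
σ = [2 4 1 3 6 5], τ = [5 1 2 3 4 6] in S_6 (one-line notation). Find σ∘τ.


σ∘τ: apply τ first, then σ
1 →τ 5 →σ 6
2 →τ 1 →σ 2
3 →τ 2 →σ 4
4 →τ 3 →σ 1
5 →τ 4 →σ 3
6 →τ 6 →σ 5

σ∘τ = [6 2 4 1 3 5]


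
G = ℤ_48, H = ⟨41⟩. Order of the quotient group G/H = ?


|⟨41⟩| = n / gcd(41, 48) = 48 / 1 = 48
H is normal (ℤ_48 is abelian).
|G/H| = |G| / |H| = 48 / 48 = 1

|G/H| = 1


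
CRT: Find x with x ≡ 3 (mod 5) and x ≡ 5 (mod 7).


m₁ = 5, m₂ = 7, gcd = 1, so CRT applies. M = m₁·m₂ = 35
Let M₁ = M/m₁ = 7, M₂ = M/m₂ = 5
Find y₁ ≡ M₁⁻¹ (mod m₁): 7⁻¹ ≡ 3 (mod 5)
Find y₂ ≡ M₂⁻¹ (mod m₂): 5⁻¹ ≡ 3 (mod 7)
x = a₁·M₁·y₁ + a₂·M₂·y₂ = 3·7·3 + 5·5·3 = 138
Reduce mod 35: x ≡ 33
Check: 33 mod 5 = 3 ✓, 33 mod 7 = 5 ✓

x ≡ 33 (mod 35)


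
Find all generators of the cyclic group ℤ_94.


g generates ℤ_n iff gcd(g,n) = 1
Prime factors of 94: 2, 47
Generators are g ∈ {1,...,93} not divisible by any of these primes.
Generators: {1, 3, 5, 7, 9, 11, 13, 15, 17, 19, 21, 23, 25, 27, 29, 31, 33, 35, 37, 39, 41, 43, 45, 49, 51, 53, 55, 57, 59, 61, 63, 65, 67, 69, 71, 73, 75, 77, 79, 81, 83, 85, 87, 89, 91, 93}
Number of generators = φ(94) = 46

Generators of ℤ_94 = {1, 3, 5, 7, 9, 11, 13, 15, 17, 19, 21, 23, 25, 27, 29, 31, 33, 35, 37, 39, 41, 43, 45, 49, 51, 53, 55, 57, 59, 61, 63, 65, 67, 69, 71, 73, 75, 77, 79, 81, 83, 85, 87, 89, 91, 93}


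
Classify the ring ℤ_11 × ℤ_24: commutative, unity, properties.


Direct product ring; commutative with unity (1,1); but (1,0)·(0,1) = (0,0) gives zero divisors, so not an integral domain
Commutative: Yes
Integral domain: No
Has unity: Yes

ℤ_11 × ℤ_24: Commutative=Yes, Unity=Yes


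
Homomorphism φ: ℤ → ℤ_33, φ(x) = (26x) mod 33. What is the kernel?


Kernel = preimage of identity
ker(φ) = {x ∈ ℤ : 26x ≡ 0 (mod 33)}. gcd(26,33) = 1, so 26x ≡ 0 (mod 33) ⟺ x ≡ 0 (mod 33/1 = 33). Hence ker(φ) = 33ℤ

ker(φ) = 33ℤ


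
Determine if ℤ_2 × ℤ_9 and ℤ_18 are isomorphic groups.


Comparing ℤ_2 × ℤ_9 and ℤ_18:
gcd(2,9) = 1, so ℤ_2 × ℤ_9 ≅ ℤ_18 (CRT)

Yes, ℤ_2 × ℤ_9 ≅ ℤ_18


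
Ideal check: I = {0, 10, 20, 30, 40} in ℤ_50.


Check ideal conditions for I = {0, 10, 20, 30, 40} in ℤ_50:
(1) I is an additive subgroup? Yes
(2) For r ∈ ℤ_50 and a ∈ I: r·a ∈ I? Yes

Yes, I is an ideal of ℤ_50


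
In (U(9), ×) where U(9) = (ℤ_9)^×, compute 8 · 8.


Operation: multiplication mod 9
8 · 8 = (a × b) mod 9 with a = 8, b = 8

8 · 8 = 1


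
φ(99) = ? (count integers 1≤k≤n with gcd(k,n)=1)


Factor n: 99 = 3^2 × 11
φ(n) = n · ∏(1 - 1/p) over distinct primes p | n
φ(99) = 99 · (1 - 1/3) · (1 - 1/11) = 60

φ(99) = 60


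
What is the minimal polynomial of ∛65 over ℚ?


∛65 satisfies x³ - 65 = 0, irreducible over ℚ (no rational root; 65 is not a perfect cube)

Minimal polynomial: x³ - 65


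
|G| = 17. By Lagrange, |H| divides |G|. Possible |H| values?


Lagrange's theorem: |H| divides |G|
|G| = 17
Divisors of 17: 1, 17

Possible subgroup orders: {1, 17}


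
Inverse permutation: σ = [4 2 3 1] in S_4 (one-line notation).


To find σ⁻¹, swap domain and range:
σ(1) = 4 → σ⁻¹(4) = 1
σ(2) = 2 → σ⁻¹(2) = 2
σ(3) = 3 → σ⁻¹(3) = 3
σ(4) = 1 → σ⁻¹(1) = 4

σ⁻¹ = [4 2 3 1]


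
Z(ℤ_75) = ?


Z(G) = {g ∈ G | gx = xg for all x ∈ G}
ℤ_75 is abelian, so Z(G) = G

Z(ℤ_75) = ℤ_75


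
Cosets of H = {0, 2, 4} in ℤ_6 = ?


H = {0, 2, 4}, |H| = 3
Number of cosets = |G|/|H| = 6/3 = 2
0 + H = {0, 2, 4}
1 + H = {1, 3, 5}

Cosets: 0+H={0,2,4}; 1+H={1,3,5}


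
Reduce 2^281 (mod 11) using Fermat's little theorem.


Fermat's little theorem: if p is prime and gcd(a,p)=1, then a^(p-1) ≡ 1 (mod p)
p = 11 is prime, gcd(2,11) = 1
Reduce exponent: 281 mod 10 = 1
So 2^281 ≡ 2^1 (mod 11)
2^1 mod 11 = 2

2^281 ≡ 2 (mod 11)


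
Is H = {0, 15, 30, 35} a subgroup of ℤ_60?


Subgroup test for H = {0, 15, 30, 35} in (ℤ_60, +):
(1) 0 ∈ H? Yes
(2) Closure: for all a,b ∈ H, (a+b) mod 60 ∈ H? No  [counterexample: 15 + 30 = 45 ∉ H]
(3) Inverses: for all a ∈ H, -a mod 60 ∈ H? No

No, H is not a subgroup of ℤ_60


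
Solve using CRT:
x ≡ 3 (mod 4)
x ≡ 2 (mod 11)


m₁ = 4, m₂ = 11, gcd = 1, so CRT applies. M = m₁·m₂ = 44
Let M₁ = M/m₁ = 11, M₂ = M/m₂ = 4
Find y₁ ≡ M₁⁻¹ (mod m₁): 11⁻¹ ≡ 3 (mod 4)
Find y₂ ≡ M₂⁻¹ (mod m₂): 4⁻¹ ≡ 3 (mod 11)
x = a₁·M₁·y₁ + a₂·M₂·y₂ = 3·11·3 + 2·4·3 = 123
Reduce mod 44: x ≡ 35
Check: 35 mod 4 = 3 ✓, 35 mod 11 = 2 ✓

x ≡ 35 (mod 44)


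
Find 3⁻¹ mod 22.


Use the extended Euclidean algorithm to write 1 = 3·s + 22·t; then s mod 22 is the inverse.
Euclidean algorithm:
  3 = 0·22 + 3
  22 = 7·3 + 1
  3 = 3·1 + 0
gcd(3,22) = 1
Back-substitution gives: 3·(-7) + 22·(1) = 1
So 3⁻¹ ≡ -7 ≡ 15 (mod 22)
Check: 3 × 15 = 45 ≡ 1 (mod 22) ✓

3⁻¹ ≡ 15 (mod 22)


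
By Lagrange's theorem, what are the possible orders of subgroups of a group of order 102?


Lagrange's theorem: |H| divides |G|
|G| = 102
Divisors of 102: 1, 2, 3, 6, 17, 34, 51, 102

Possible subgroup orders: {1, 2, 3, 6, 17, 34, 51, 102}


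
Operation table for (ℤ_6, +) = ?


Elements: {0, 1, 2, 3, 4, 5}
Operation: addition mod 6
Entry (a, b) = (a + b) mod 6

Cayley table:
  | 0 | 1 | 2 | 3 | 4 | 5
0 | 0 | 1 | 2 | 3 | 4 | 5
1 | 1 | 2 | 3 | 4 | 5 | 0
2 | 2 | 3 | 4 | 5 | 0 | 1
3 | 3 | 4 | 5 | 0 | 1 | 2
4 | 4 | 5 | 0 | 1 | 2 | 3
5 | 5 | 0 | 1 | 2 | 3 | 4


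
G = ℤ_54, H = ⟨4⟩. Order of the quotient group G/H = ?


|⟨4⟩| = n / gcd(4, 54) = 54 / 2 = 27
H is normal (ℤ_54 is abelian).
|G/H| = |G| / |H| = 54 / 27 = 2

|G/H| = 2


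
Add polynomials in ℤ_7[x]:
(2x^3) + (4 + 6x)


Add coefficients mod 7:
x^0: 0 + 4 = 4 (mod 7)
x^1: 0 + 6 = 6 (mod 7)
x^2: 0 + 0 = 0 (mod 7)
x^3: 2 + 0 = 2 (mod 7)
Result: 4 + 6x + 2x^3

f + g = 4 + 6x + 2x^3


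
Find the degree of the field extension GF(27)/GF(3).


GF(27) = GF(3^3), so the extension degree is 3

[GF(27)/GF(3)] = 3


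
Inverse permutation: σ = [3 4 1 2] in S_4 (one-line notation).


To find σ⁻¹, swap domain and range:
σ(1) = 3 → σ⁻¹(3) = 1
σ(2) = 4 → σ⁻¹(4) = 2
σ(3) = 1 → σ⁻¹(1) = 3
σ(4) = 2 → σ⁻¹(2) = 4

σ⁻¹ = [3 4 1 2]


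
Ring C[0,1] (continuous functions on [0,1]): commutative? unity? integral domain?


pointwise +,× is commutative with unity (constant 1); but bump functions with disjoint support multiply to 0 — zero divisors, so not an integral domain
Commutative: Yes
Integral domain: No
Has unity: Yes

C[0,1] (continuous functions on [0,1]): Commutative=Yes, Unity=Yes


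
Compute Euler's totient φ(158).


Factor n: 158 = 2 × 79
φ(n) = n · ∏(1 - 1/p) over distinct primes p | n
φ(158) = 158 · (1 - 1/2) · (1 - 1/79) = 78

φ(158) = 78


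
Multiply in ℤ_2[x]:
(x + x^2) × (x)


Expand and collect like terms; reduce coefficients mod 2:
x^0: 0·0 = 0 ≡ 0 (mod 2)
x^1: 0·1 + 1·0 = 0 ≡ 0 (mod 2)
x^2: 1·1 + 1·0 = 1 ≡ 1 (mod 2)
x^3: 1·1 = 1 ≡ 1 (mod 2)
Result: x^2 + x^3

f · g = x^2 + x^3


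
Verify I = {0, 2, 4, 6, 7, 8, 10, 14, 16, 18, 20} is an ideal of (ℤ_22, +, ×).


Check ideal conditions for I = {0, 2, 4, 6, 7, 8, 10, 14, 16, 18, 20} in ℤ_22:
(1) I is an additive subgroup? No
(2) For r ∈ ℤ_22 and a ∈ I: r·a ∈ I? No  [counterexample: r=2, a=6, r·a mod 22 = 12 ∉ I]

No, I is not an ideal of ℤ_22


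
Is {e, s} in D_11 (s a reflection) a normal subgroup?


H = {e, s} in D_11 (s a reflection)
r·s·r⁻¹ = sr⁻² ≠ s for n ≥ 3, so {e, s} is not closed under conjugation

No, not a normal subgroup


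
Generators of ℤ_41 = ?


g generates ℤ_n iff gcd(g,n) = 1
Prime factors of 41: 41
Generators are g ∈ {1,...,40} not divisible by any of these primes.
Generators: {1, 2, 3, 4, 5, 6, 7, 8, 9, 10, 11, 12, 13, 14, 15, 16, 17, 18, 19, 20, 21, 22, 23, 24, 25, 26, 27, 28, 29, 30, 31, 32, 33, 34, 35, 36, 37, 38, 39, 40}
Number of generators = φ(41) = 40

Generators of ℤ_41 = {1, 2, 3, 4, 5, 6, 7, 8, 9, 10, 11, 12, 13, 14, 15, 16, 17, 18, 19, 20, 21, 22, 23, 24, 25, 26, 27, 28, 29, 30, 31, 32, 33, 34, 35, 36, 37, 38, 39, 40}


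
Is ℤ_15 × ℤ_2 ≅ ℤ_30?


Comparing ℤ_15 × ℤ_2 and ℤ_30:
gcd(15,2) = 1, so ℤ_15 × ℤ_2 ≅ ℤ_30 (CRT)

Yes, ℤ_15 × ℤ_2 ≅ ℤ_30


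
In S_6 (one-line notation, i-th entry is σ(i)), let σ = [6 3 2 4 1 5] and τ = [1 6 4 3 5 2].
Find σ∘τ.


σ∘τ: apply τ first, then σ
1 →τ 1 →σ 6
2 →τ 6 →σ 5
3 →τ 4 →σ 4
4 →τ 3 →σ 2
5 →τ 5 →σ 1
6 →τ 2 →σ 3

σ∘τ = [6 5 4 2 1 3]


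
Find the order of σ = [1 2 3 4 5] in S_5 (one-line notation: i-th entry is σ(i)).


Cycle decomposition: identity (all elements fixed)
Order = 1 (identity has order 1)

ord(σ) = 1


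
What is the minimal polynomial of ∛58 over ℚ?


∛58 satisfies x³ - 58 = 0, irreducible over ℚ (no rational root; 58 is not a perfect cube)

Minimal polynomial: x³ - 58


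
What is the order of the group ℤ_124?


ℤ_n has n elements.

|ℤ_124| = 124


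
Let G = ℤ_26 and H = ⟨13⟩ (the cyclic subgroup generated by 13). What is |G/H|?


|⟨13⟩| = n / gcd(13, 26) = 26 / 13 = 2
H is normal (ℤ_26 is abelian).
|G/H| = |G| / |H| = 26 / 2 = 13

|G/H| = 13


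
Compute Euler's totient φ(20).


φ(n) = count of k ∈ {1,...,n} with gcd(k,n)=1
Coprimes to 20: {1, 3, 7, 9, 11, 13, 17, 19}
Count: 8

φ(20) = 8


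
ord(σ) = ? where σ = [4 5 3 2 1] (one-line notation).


Cycle decomposition: (1 4 2 5)
Cycle lengths: 4
Order = lcm(4) = 4

ord(σ) = 4


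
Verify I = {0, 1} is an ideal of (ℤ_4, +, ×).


Check ideal conditions for I = {0, 1} in ℤ_4:
(1) I is an additive subgroup? No
(2) For r ∈ ℤ_4 and a ∈ I: r·a ∈ I? No  [counterexample: r=2, a=1, r·a mod 4 = 2 ∉ I]

No, I is not an ideal of ℤ_4


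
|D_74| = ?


|D_n| = 2n (n rotations and n reflections)
|D_74| = 2×74 = 148

|D_74| = 148


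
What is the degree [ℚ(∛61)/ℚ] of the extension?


∛61 has minimal polynomial x³ - 61 (irreducible over ℚ since 61 is not a perfect cube)

[ℚ(∛61)/ℚ] = 3


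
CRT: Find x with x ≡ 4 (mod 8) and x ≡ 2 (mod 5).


m₁ = 8, m₂ = 5, gcd = 1, so CRT applies. M = m₁·m₂ = 40
Let M₁ = M/m₁ = 5, M₂ = M/m₂ = 8
Find y₁ ≡ M₁⁻¹ (mod m₁): 5⁻¹ ≡ 5 (mod 8)
Find y₂ ≡ M₂⁻¹ (mod m₂): 8⁻¹ ≡ 2 (mod 5)
x = a₁·M₁·y₁ + a₂·M₂·y₂ = 4·5·5 + 2·8·2 = 132
Reduce mod 40: x ≡ 12
Check: 12 mod 8 = 4 ✓, 12 mod 5 = 2 ✓

x ≡ 12 (mod 40)


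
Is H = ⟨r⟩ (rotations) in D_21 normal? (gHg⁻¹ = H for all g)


H = ⟨r⟩ (rotations) in D_21
The rotation subgroup ⟨r⟩ has index 2 in D_21, so it is normal

Yes, normal subgroup


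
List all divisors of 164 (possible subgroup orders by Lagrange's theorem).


Lagrange's theorem: |H| divides |G|
|G| = 164
Divisors of 164: 1, 2, 4, 41, 82, 164

Possible subgroup orders: {1, 2, 4, 41, 82, 164}


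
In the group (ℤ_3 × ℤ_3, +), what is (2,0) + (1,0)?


Operation: componentwise addition mod (3, 3)
(2,0) + (1,0) = ((a₁+b₁) mod 3, (a₂+b₂) mod 3) with a = (2,0), b = (1,0)

(2,0) + (1,0) = (0,0)


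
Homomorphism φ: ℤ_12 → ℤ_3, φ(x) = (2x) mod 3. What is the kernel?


Kernel = preimage of identity
ker(φ) = {x ∈ ℤ_12 : 2x ≡ 0 (mod 3)}. Since 3 | 12, φ is well-defined. The kernel is the cyclic subgroup ⟨3⟩ of ℤ_12 (order 4), i.e. {0, 3, 6, 9}

ker(φ) = {0, 3, 6, 9}


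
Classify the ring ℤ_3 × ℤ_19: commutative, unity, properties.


Direct product ring; commutative with unity (1,1); but (1,0)·(0,1) = (0,0) gives zero divisors, so not an integral domain
Commutative: Yes
Integral domain: No
Has unity: Yes

ℤ_3 × ℤ_19: Commutative=Yes, Unity=Yes


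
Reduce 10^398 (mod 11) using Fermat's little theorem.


Fermat's little theorem: if p is prime and gcd(a,p)=1, then a^(p-1) ≡ 1 (mod p)
p = 11 is prime, gcd(10,11) = 1
Reduce exponent: 398 mod 10 = 8
So 10^398 ≡ 10^8 (mod 11)
10^8 mod 11 = 1

10^398 ≡ 1 (mod 11)


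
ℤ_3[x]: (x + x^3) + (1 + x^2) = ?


Add coefficients mod 3:
x^0: 0 + 1 = 1 (mod 3)
x^1: 1 + 0 = 1 (mod 3)
x^2: 0 + 1 = 1 (mod 3)
x^3: 1 + 0 = 1 (mod 3)
Result: 1 + x + x^2 + x^3

f + g = 1 + x + x^2 + x^3


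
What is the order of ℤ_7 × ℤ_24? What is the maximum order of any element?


|ℤ_7 × ℤ_24| = 7 × 24 = 168
Max element order = lcm(7,24) = 168
Cyclic? Yes (gcd=1)

|ℤ_7×ℤ_24| = 168, max element order = 168


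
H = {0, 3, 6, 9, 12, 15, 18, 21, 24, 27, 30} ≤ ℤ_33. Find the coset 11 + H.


11 + H = {11 + h (mod 33) : h ∈ H}
11+0=11, 11+3=14, 11+6=17, 11+9=20, 11+12=23, 11+15=26, 11+18=29, 11+21=32, 11+24=2, 11+27=5, 11+30=8
11 + H = {2, 5, 8, 11, 14, 17, 20, 23, 26, 29, 32} = 2 + H

11 + H = {2, 5, 8, 11, 14, 17, 20, 23, 26, 29, 32}


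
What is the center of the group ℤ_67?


Z(G) = {g ∈ G | gx = xg for all x ∈ G}
ℤ_67 is abelian, so Z(G) = G

Z(ℤ_67) = ℤ_67


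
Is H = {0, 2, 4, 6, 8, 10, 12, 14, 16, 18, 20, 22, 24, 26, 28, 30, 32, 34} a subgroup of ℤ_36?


Subgroup test for H = {0, 2, 4, 6, 8, 10, 12, 14, 16, 18, 20, 22, 24, 26, 28, 30, 32, 34} in (ℤ_36, +):
(1) 0 ∈ H? Yes
(2) Closure: for all a,b ∈ H, (a+b) mod 36 ∈ H? Yes
(3) Inverses: for all a ∈ H, -a mod 36 ∈ H? Yes

Yes, H is a subgroup of ℤ_36


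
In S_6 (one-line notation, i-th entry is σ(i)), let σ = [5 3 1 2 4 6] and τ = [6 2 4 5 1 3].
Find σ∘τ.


σ∘τ: apply τ first, then σ
1 →τ 6 →σ 6
2 →τ 2 →σ 3
3 →τ 4 →σ 2
4 →τ 5 →σ 4
5 →τ 1 →σ 5
6 →τ 3 →σ 1

σ∘τ = [6 3 2 4 5 1]


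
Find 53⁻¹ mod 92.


Use the extended Euclidean algorithm to write 1 = 53·s + 92·t; then s mod 92 is the inverse.
Euclidean algorithm:
  53 = 0·92 + 53
  92 = 1·53 + 39
  53 = 1·39 + 14
  39 = 2·14 + 11
  14 = 1·11 + 3
  11 = 3·3 + 2
  3 = 1·2 + 1
  2 = 2·1 + 0
gcd(53,92) = 1
Back-substitution gives: 53·(33) + 92·(-19) = 1
So 53⁻¹ ≡ 33 ≡ 33 (mod 92)
Check: 53 × 33 = 1749 ≡ 1 (mod 92) ✓

53⁻¹ ≡ 33 (mod 92)


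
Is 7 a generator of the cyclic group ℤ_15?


g generates ℤ_n iff gcd(g, n) = 1
gcd(7, 15) = 1
Since gcd = 1, 7 is a generator.

Yes, 7 generates ℤ_15


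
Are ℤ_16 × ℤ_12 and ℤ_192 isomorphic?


Comparing ℤ_16 × ℤ_12 and ℤ_192:
gcd(16,12) = 4 ≠ 1. Max element order in ℤ_16×ℤ_12 is lcm(16,12) = 48 < 192, so it has no element of order 192

No, ℤ_16 × ℤ_12 ≇ ℤ_192


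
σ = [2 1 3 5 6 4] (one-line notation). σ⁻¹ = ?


To find σ⁻¹, swap domain and range:
σ(1) = 2 → σ⁻¹(2) = 1
σ(2) = 1 → σ⁻¹(1) = 2
σ(3) = 3 → σ⁻¹(3) = 3
σ(4) = 5 → σ⁻¹(5) = 4
σ(5) = 6 → σ⁻¹(6) = 5
σ(6) = 4 → σ⁻¹(4) = 6

σ⁻¹ = [2 1 3 6 4 5]


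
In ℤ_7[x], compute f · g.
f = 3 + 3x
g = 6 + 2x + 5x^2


Expand and collect like terms; reduce coefficients mod 7:
x^0: 3·6 = 18 ≡ 4 (mod 7)
x^1: 3·2 + 3·6 = 24 ≡ 3 (mod 7)
x^2: 3·5 + 3·2 = 21 ≡ 0 (mod 7)
x^3: 3·5 = 15 ≡ 1 (mod 7)
Result: 4 + 3x + x^3

f · g = 4 + 3x + x^3


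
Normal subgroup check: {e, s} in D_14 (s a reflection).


H = {e, s} in D_14 (s a reflection)
r·s·r⁻¹ = sr⁻² ≠ s for n ≥ 3, so {e, s} is not closed under conjugation

No, not a normal subgroup


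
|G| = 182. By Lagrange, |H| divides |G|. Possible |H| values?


Lagrange's theorem: |H| divides |G|
|G| = 182
Divisors of 182: 1, 2, 7, 13, 14, 26, 91, 182

Possible subgroup orders: {1, 2, 7, 13, 14, 26, 91, 182}


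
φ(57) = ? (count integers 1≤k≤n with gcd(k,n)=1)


Factor n: 57 = 3 × 19
φ(n) = n · ∏(1 - 1/p) over distinct primes p | n
φ(57) = 57 · (1 - 1/3) · (1 - 1/19) = 36

φ(57) = 36


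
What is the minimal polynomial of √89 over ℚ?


√89 satisfies x² - 89 = 0, irreducible over ℚ since 89 is squarefree

Minimal polynomial: x² - 89


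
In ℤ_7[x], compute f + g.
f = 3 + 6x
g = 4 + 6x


Add coefficients mod 7:
x^0: 3 + 4 = 0 (mod 7)
x^1: 6 + 6 = 5 (mod 7)
Result: 5x

f + g = 5x


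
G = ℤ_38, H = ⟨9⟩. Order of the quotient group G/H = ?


|⟨9⟩| = n / gcd(9, 38) = 38 / 1 = 38
H is normal (ℤ_38 is abelian).
|G/H| = |G| / |H| = 38 / 38 = 1

|G/H| = 1


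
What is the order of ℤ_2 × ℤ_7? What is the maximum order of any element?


|ℤ_2 × ℤ_7| = 2 × 7 = 14
Max element order = lcm(2,7) = 14
Cyclic? Yes (gcd=1)

|ℤ_2×ℤ_7| = 14, max element order = 14


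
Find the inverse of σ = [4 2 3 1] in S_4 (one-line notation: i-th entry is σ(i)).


To find σ⁻¹, swap domain and range:
σ(1) = 4 → σ⁻¹(4) = 1
σ(2) = 2 → σ⁻¹(2) = 2
σ(3) = 3 → σ⁻¹(3) = 3
σ(4) = 1 → σ⁻¹(1) = 4

σ⁻¹ = [4 2 3 1]


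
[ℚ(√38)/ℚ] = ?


√38 has minimal polynomial x² - 38 (irreducible over ℚ since 38 is squarefree)

[ℚ(√38)/ℚ] = 2


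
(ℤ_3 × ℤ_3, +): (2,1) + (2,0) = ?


Operation: componentwise addition mod (3, 3)
(2,1) + (2,0) = ((a₁+b₁) mod 3, (a₂+b₂) mod 3) with a = (2,1), b = (2,0)

(2,1) + (2,0) = (1,1)


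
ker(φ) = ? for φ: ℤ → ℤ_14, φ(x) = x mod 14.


Kernel = preimage of identity
ker(φ) = {x ∈ ℤ : x ≡ 0 (mod 14)} = 14ℤ = {0, ±14, ±28, ...}

ker(φ) = 14ℤ


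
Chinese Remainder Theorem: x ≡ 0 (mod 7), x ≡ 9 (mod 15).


m₁ = 7, m₂ = 15, gcd = 1, so CRT applies. M = m₁·m₂ = 105
Let M₁ = M/m₁ = 15, M₂ = M/m₂ = 7
Find y₁ ≡ M₁⁻¹ (mod m₁): 15⁻¹ ≡ 1 (mod 7)
Find y₂ ≡ M₂⁻¹ (mod m₂): 7⁻¹ ≡ 13 (mod 15)
x = a₁·M₁·y₁ + a₂·M₂·y₂ = 0·15·1 + 9·7·13 = 819
Reduce mod 105: x ≡ 84
Check: 84 mod 7 = 0 ✓, 84 mod 15 = 9 ✓

x ≡ 84 (mod 105)


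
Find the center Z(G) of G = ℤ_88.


Z(G) = {g ∈ G | gx = xg for all x ∈ G}
ℤ_88 is abelian, so Z(G) = G

Z(ℤ_88) = ℤ_88


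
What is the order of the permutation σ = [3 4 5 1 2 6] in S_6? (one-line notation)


Cycle decomposition: (1 3 5 2 4)
Cycle lengths: 5
Order = lcm(5) = 5

ord(σ) = 5


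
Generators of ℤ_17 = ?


g generates ℤ_n iff gcd(g,n) = 1
Prime factors of 17: 17
Generators are g ∈ {1,...,16} not divisible by any of these primes.
Generators: {1, 2, 3, 4, 5, 6, 7, 8, 9, 10, 11, 12, 13, 14, 15, 16}
Number of generators = φ(17) = 16

Generators of ℤ_17 = {1, 2, 3, 4, 5, 6, 7, 8, 9, 10, 11, 12, 13, 14, 15, 16}


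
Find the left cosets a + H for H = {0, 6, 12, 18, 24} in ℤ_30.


H = {0, 6, 12, 18, 24}, |H| = 5
Number of cosets = |G|/|H| = 30/5 = 6
0 + H = {0, 6, 12, 18, 24}
1 + H = {1, 7, 13, 19, 25}
2 + H = {2, 8, 14, 20, 26}
3 + H = {3, 9, 15, 21, 27}
4 + H = {4, 10, 16, 22, 28}
5 + H = {5, 11, 17, 23, 29}

Cosets: 0+H={0,6,12,18,24}; 1+H={1,7,13,19,25}; 2+H={2,8,14,20,26}; 3+H={3,9,15,21,27}; 4+H={4,10,16,22,28}; 5+H={5,11,17,23,29}


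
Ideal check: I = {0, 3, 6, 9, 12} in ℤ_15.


Check ideal conditions for I = {0, 3, 6, 9, 12} in ℤ_15:
(1) I is an additive subgroup? Yes
(2) For r ∈ ℤ_15 and a ∈ I: r·a ∈ I? Yes

Yes, I is an ideal of ℤ_15


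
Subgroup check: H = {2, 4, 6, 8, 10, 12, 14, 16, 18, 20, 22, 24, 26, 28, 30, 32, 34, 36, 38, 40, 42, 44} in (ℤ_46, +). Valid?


Subgroup test for H = {2, 4, 6, 8, 10, 12, 14, 16, 18, 20, 22, 24, 26, 28, 30, 32, 34, 36, 38, 40, 42, 44} in (ℤ_46, +):
(1) 0 ∈ H? No
(2) Closure: for all a,b ∈ H, (a+b) mod 46 ∈ H? No  [counterexample: 2 + 44 = 0 ∉ H]
(3) Inverses: for all a ∈ H, -a mod 46 ∈ H? Yes

No, H is not a subgroup of ℤ_46


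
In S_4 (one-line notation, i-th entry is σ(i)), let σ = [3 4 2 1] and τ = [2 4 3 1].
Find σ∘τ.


σ∘τ: apply τ first, then σ
1 →τ 2 →σ 4
2 →τ 4 →σ 1
3 →τ 3 →σ 2
4 →τ 1 →σ 3

σ∘τ = [4 1 2 3]


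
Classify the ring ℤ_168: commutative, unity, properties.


ℤ_168 is a commutative ring with unity 1; 168 = 2×84 is composite, so 2·84 ≡ 0 gives zero divisors (not an integral domain)
Commutative: Yes
Integral domain: No
Has unity: Yes

ℤ_168: Commutative=Yes, Unity=Yes


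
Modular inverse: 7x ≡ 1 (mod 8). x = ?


Use the extended Euclidean algorithm to write 1 = 7·s + 8·t; then s mod 8 is the inverse.
Euclidean algorithm:
  7 = 0·8 + 7
  8 = 1·7 + 1
  7 = 7·1 + 0
gcd(7,8) = 1
Back-substitution gives: 7·(-1) + 8·(1) = 1
So 7⁻¹ ≡ -1 ≡ 7 (mod 8)
Check: 7 × 7 = 49 ≡ 1 (mod 8) ✓

7⁻¹ ≡ 7 (mod 8)


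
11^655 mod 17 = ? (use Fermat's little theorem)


Fermat's little theorem: if p is prime and gcd(a,p)=1, then a^(p-1) ≡ 1 (mod p)
p = 17 is prime, gcd(11,17) = 1
Reduce exponent: 655 mod 16 = 15
So 11^655 ≡ 11^15 (mod 17)
11^15 mod 17 = 14

11^655 ≡ 14 (mod 17)


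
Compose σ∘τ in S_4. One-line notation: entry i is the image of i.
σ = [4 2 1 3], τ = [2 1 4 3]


σ∘τ: apply τ first, then σ
1 →τ 2 →σ 2
2 →τ 1 →σ 4
3 →τ 4 →σ 3
4 →τ 3 →σ 1

σ∘τ = [2 4 3 1]


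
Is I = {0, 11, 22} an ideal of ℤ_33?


Check ideal conditions for I = {0, 11, 22} in ℤ_33:
(1) I is an additive subgroup? Yes
(2) For r ∈ ℤ_33 and a ∈ I: r·a ∈ I? Yes

Yes, I is an ideal of ℤ_33


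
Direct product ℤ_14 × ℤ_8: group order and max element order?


|ℤ_14 × ℤ_8| = 14 × 8 = 112
Max element order = lcm(14,8) = 56
Cyclic? No (gcd=2)

|ℤ_14×ℤ_8| = 112, max element order = 56


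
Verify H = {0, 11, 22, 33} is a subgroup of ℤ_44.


Subgroup test for H = {0, 11, 22, 33} in (ℤ_44, +):
(1) 0 ∈ H? Yes
(2) Closure: for all a,b ∈ H, (a+b) mod 44 ∈ H? Yes
(3) Inverses: for all a ∈ H, -a mod 44 ∈ H? Yes

Yes, H is a subgroup of ℤ_44


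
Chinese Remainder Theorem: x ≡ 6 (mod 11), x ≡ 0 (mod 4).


m₁ = 11, m₂ = 4, gcd = 1, so CRT applies. M = m₁·m₂ = 44
Let M₁ = M/m₁ = 4, M₂ = M/m₂ = 11
Find y₁ ≡ M₁⁻¹ (mod m₁): 4⁻¹ ≡ 3 (mod 11)
Find y₂ ≡ M₂⁻¹ (mod m₂): 11⁻¹ ≡ 3 (mod 4)
x = a₁·M₁·y₁ + a₂·M₂·y₂ = 6·4·3 + 0·11·3 = 72
Reduce mod 44: x ≡ 28
Check: 28 mod 11 = 6 ✓, 28 mod 4 = 0 ✓

x ≡ 28 (mod 44)


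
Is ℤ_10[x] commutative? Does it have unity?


ℤ_10 has zero divisors (2·5 ≡ 0), and these lift to constant zero divisors in ℤ_10[x]; so not an integral domain
Commutative: Yes
Integral domain: No
Has unity: Yes

ℤ_10[x]: Commutative=Yes, Unity=Yes


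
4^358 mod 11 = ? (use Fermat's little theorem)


Fermat's little theorem: if p is prime and gcd(a,p)=1, then a^(p-1) ≡ 1 (mod p)
p = 11 is prime, gcd(4,11) = 1
Reduce exponent: 358 mod 10 = 8
So 4^358 ≡ 4^8 (mod 11)
4^8 mod 11 = 9

4^358 ≡ 9 (mod 11)


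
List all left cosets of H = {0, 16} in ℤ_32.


H = {0, 16}, |H| = 2
Number of cosets = |G|/|H| = 32/2 = 16
0 + H = {0, 16}
1 + H = {1, 17}
2 + H = {2, 18}
3 + H = {3, 19}
4 + H = {4, 20}
5 + H = {5, 21}
6 + H = {6, 22}
7 + H = {7, 23}
8 + H = {8, 24}
9 + H = {9, 25}
10 + H = {10, 26}
11 + H = {11, 27}
12 + H = {12, 28}
13 + H = {13, 29}
14 + H = {14, 30}
15 + H = {15, 31}

Cosets: 0+H={0,16}; 1+H={1,17}; 2+H={2,18}; 3+H={3,19}; 4+H={4,20}; 5+H={5,21}; 6+H={6,22}; 7+H={7,23}; 8+H={8,24}; 9+H={9,25}; 10+H={10,26}; 11+H={11,27}; 12+H={12,28}; 13+H={13,29}; 14+H={14,30}; 15+H={15,31}


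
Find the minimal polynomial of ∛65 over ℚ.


∛65 satisfies x³ - 65 = 0, irreducible over ℚ (no rational root; 65 is not a perfect cube)

Minimal polynomial: x³ - 65


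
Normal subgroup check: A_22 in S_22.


H = A_22 in S_22
A_22 has index 2 in S_22, and every subgroup of index 2 is normal

Yes, normal subgroup


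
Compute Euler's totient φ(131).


Factor n: 131 = 131
φ(n) = n · ∏(1 - 1/p) over distinct primes p | n
φ(131) = 131 · (1 - 1/131) = 130

φ(131) = 130


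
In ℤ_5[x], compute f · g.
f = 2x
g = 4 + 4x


Expand and collect like terms; reduce coefficients mod 5:
x^0: 0·4 = 0 ≡ 0 (mod 5)
x^1: 0·4 + 2·4 = 8 ≡ 3 (mod 5)
x^2: 2·4 = 8 ≡ 3 (mod 5)
Result: 3x + 3x^2

f · g = 3x + 3x^2


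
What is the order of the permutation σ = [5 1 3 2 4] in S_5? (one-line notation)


Cycle decomposition: (1 5 4 2)
Cycle lengths: 4
Order = lcm(4) = 4

ord(σ) = 4


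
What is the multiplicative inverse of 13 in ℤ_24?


Use the extended Euclidean algorithm to write 1 = 13·s + 24·t; then s mod 24 is the inverse.
Euclidean algorithm:
  13 = 0·24 + 13
  24 = 1·13 + 11
  13 = 1·11 + 2
  11 = 5·2 + 1
  2 = 2·1 + 0
gcd(13,24) = 1
Back-substitution gives: 13·(-11) + 24·(6) = 1
So 13⁻¹ ≡ -11 ≡ 13 (mod 24)
Check: 13 × 13 = 169 ≡ 1 (mod 24) ✓

13⁻¹ ≡ 13 (mod 24)


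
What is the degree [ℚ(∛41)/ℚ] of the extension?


∛41 has minimal polynomial x³ - 41 (irreducible over ℚ since 41 is not a perfect cube)

[ℚ(∛41)/ℚ] = 3


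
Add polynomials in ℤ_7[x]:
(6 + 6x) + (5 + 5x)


Add coefficients mod 7:
x^0: 6 + 5 = 4 (mod 7)
x^1: 6 + 5 = 4 (mod 7)
Result: 4 + 4x

f + g = 4 + 4x


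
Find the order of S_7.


|S_n| = n! (number of permutations of n symbols)
|S_7| = 7! = 5040

|S_7| = 5040


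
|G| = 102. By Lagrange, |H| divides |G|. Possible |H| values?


Lagrange's theorem: |H| divides |G|
|G| = 102
Divisors of 102: 1, 2, 3, 6, 17, 34, 51, 102

Possible subgroup orders: {1, 2, 3, 6, 17, 34, 51, 102}


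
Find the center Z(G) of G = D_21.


Z(G) = {g ∈ G | gx = xg for all x ∈ G}
For odd n, Z(D_n) = {e}: no nontrivial rotation commutes with all reflections

Z(D_21) = {e}


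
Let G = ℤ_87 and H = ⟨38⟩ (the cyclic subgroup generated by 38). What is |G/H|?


|⟨38⟩| = n / gcd(38, 87) = 87 / 1 = 87
H is normal (ℤ_87 is abelian).
|G/H| = |G| / |H| = 87 / 87 = 1

|G/H| = 1


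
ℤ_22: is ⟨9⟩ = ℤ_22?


g generates ℤ_n iff gcd(g, n) = 1
gcd(9, 22) = 1
Since gcd = 1, 9 is a generator.

Yes, 9 generates ℤ_22


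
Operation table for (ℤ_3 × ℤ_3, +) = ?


Elements: {(0,0), (0,1), (0,2), (1,0), (1,1), (1,2), (2,0), (2,1), (2,2)}
Operation: componentwise addition mod (3, 3)
Entry (a, b) = ((a₁+b₁) mod 3, (a₂+b₂) mod 3)

Cayley table:
      | (0,0) | (0,1) | (0,2) | (1,0) | (1,1) | (1,2) | (2,0) | (2,1) | (2,2)
(0,0) | (0,0) | (0,1) | (0,2) | (1,0) | (1,1) | (1,2) | (2,0) | (2,1) | (2,2)
(0,1) | (0,1) | (0,2) | (0,0) | (1,1) | (1,2) | (1,0) | (2,1) | (2,2) | (2,0)
(0,2) | (0,2) | (0,0) | (0,1) | (1,2) | (1,0) | (1,1) | (2,2) | (2,0) | (2,1)
(1,0) | (1,0) | (1,1) | (1,2) | (2,0) | (2,1) | (2,2) | (0,0) | (0,1) | (0,2)
(1,1) | (1,1) | (1,2) | (1,0) | (2,1) | (2,2) | (2,0) | (0,1) | (0,2) | (0,0)
(1,2) | (1,2) | (1,0) | (1,1) | (2,2) | (2,0) | (2,1) | (0,2) | (0,0) | (0,1)
(2,0) | (2,0) | (2,1) | (2,2) | (0,0) | (0,1) | (0,2) | (1,0) | (1,1) | (1,2)
(2,1) | (2,1) | (2,2) | (2,0) | (0,1) | (0,2) | (0,0) | (1,1) | (1,2) | (1,0)
(2,2) | (2,2) | (2,0) | (2,1) | (0,2) | (0,0) | (0,1) | (1,2) | (1,0) | (1,1)


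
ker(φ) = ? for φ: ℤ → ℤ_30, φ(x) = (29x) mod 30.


Kernel = preimage of identity
ker(φ) = {x ∈ ℤ : 29x ≡ 0 (mod 30)}. gcd(29,30) = 1, so 29x ≡ 0 (mod 30) ⟺ x ≡ 0 (mod 30/1 = 30). Hence ker(φ) = 30ℤ

ker(φ) = 30ℤ


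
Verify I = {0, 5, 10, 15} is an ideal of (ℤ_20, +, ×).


Check ideal conditions for I = {0, 5, 10, 15} in ℤ_20:
(1) I is an additive subgroup? Yes
(2) For r ∈ ℤ_20 and a ∈ I: r·a ∈ I? Yes

Yes, I is an ideal of ℤ_20


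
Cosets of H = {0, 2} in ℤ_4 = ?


H = {0, 2}, |H| = 2
Number of cosets = |G|/|H| = 4/2 = 2
0 + H = {0, 2}
1 + H = {1, 3}

Cosets: 0+H={0,2}; 1+H={1,3}


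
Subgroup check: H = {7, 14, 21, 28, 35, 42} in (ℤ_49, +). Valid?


Subgroup test for H = {7, 14, 21, 28, 35, 42} in (ℤ_49, +):
(1) 0 ∈ H? No
(2) Closure: for all a,b ∈ H, (a+b) mod 49 ∈ H? No  [counterexample: 7 + 42 = 0 ∉ H]
(3) Inverses: for all a ∈ H, -a mod 49 ∈ H? Yes

No, H is not a subgroup of ℤ_49


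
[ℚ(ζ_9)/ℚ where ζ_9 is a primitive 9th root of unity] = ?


[ℚ(ζ_n):ℚ] = deg Φ_n(x) = φ(n). Here φ(9) = 6

[ℚ(ζ_9)/ℚ where ζ_9 is a primitive 9th root of unity] = 6


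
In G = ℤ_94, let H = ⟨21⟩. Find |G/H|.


|⟨21⟩| = n / gcd(21, 94) = 94 / 1 = 94
H is normal (ℤ_94 is abelian).
|G/H| = |G| / |H| = 94 / 94 = 1

|G/H| = 1


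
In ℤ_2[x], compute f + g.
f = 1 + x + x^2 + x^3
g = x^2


Add coefficients mod 2:
x^0: 1 + 0 = 1 (mod 2)
x^1: 1 + 0 = 1 (mod 2)
x^2: 1 + 1 = 0 (mod 2)
x^3: 1 + 0 = 1 (mod 2)
Result: 1 + x + x^3

f + g = 1 + x + x^3


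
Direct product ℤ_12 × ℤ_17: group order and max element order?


|ℤ_12 × ℤ_17| = 12 × 17 = 204
Max element order = lcm(12,17) = 204
Cyclic? Yes (gcd=1)

|ℤ_12×ℤ_17| = 204, max element order = 204


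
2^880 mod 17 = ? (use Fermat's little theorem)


Fermat's little theorem: if p is prime and gcd(a,p)=1, then a^(p-1) ≡ 1 (mod p)
p = 17 is prime, gcd(2,17) = 1
Reduce exponent: 880 mod 16 = 0
So 2^880 ≡ 2^0 (mod 17)
2^0 = 1

2^880 ≡ 1 (mod 17)


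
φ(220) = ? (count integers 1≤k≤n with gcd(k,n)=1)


Factor n: 220 = 2^2 × 5 × 11
φ(n) = n · ∏(1 - 1/p) over distinct primes p | n
φ(220) = 220 · (1 - 1/2) · (1 - 1/5) · (1 - 1/11) = 80

φ(220) = 80


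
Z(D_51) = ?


Z(G) = {g ∈ G | gx = xg for all x ∈ G}
For odd n, Z(D_n) = {e}: no nontrivial rotation commutes with all reflections

Z(D_51) = {e}


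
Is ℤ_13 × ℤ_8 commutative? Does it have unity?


Direct product ring; commutative with unity (1,1); but (1,0)·(0,1) = (0,0) gives zero divisors, so not an integral domain
Commutative: Yes
Integral domain: No
Has unity: Yes

ℤ_13 × ℤ_8: Commutative=Yes, Unity=Yes


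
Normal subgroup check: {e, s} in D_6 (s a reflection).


H = {e, s} in D_6 (s a reflection)
r·s·r⁻¹ = sr⁻² ≠ s for n ≥ 3, so {e, s} is not closed under conjugation

No, not a normal subgroup


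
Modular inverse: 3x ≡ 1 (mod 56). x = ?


Use the extended Euclidean algorithm to write 1 = 3·s + 56·t; then s mod 56 is the inverse.
Euclidean algorithm:
  3 = 0·56 + 3
  56 = 18·3 + 2
  3 = 1·2 + 1
  2 = 2·1 + 0
gcd(3,56) = 1
Back-substitution gives: 3·(19) + 56·(-1) = 1
So 3⁻¹ ≡ 19 ≡ 19 (mod 56)
Check: 3 × 19 = 57 ≡ 1 (mod 56) ✓

3⁻¹ ≡ 19 (mod 56)


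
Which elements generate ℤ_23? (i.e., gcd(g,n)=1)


g generates ℤ_n iff gcd(g,n) = 1
Prime factors of 23: 23
Generators are g ∈ {1,...,22} not divisible by any of these primes.
Generators: {1, 2, 3, 4, 5, 6, 7, 8, 9, 10, 11, 12, 13, 14, 15, 16, 17, 18, 19, 20, 21, 22}
Number of generators = φ(23) = 22

Generators of ℤ_23 = {1, 2, 3, 4, 5, 6, 7, 8, 9, 10, 11, 12, 13, 14, 15, 16, 17, 18, 19, 20, 21, 22}


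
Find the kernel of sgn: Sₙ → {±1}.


Kernel = preimage of identity
ker(sgn) = even permutations = Aₙ

ker(sgn) = Aₙ


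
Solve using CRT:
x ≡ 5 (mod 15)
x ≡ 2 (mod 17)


m₁ = 15, m₂ = 17, gcd = 1, so CRT applies. M = m₁·m₂ = 255
Let M₁ = M/m₁ = 17, M₂ = M/m₂ = 15
Find y₁ ≡ M₁⁻¹ (mod m₁): 17⁻¹ ≡ 8 (mod 15)
Find y₂ ≡ M₂⁻¹ (mod m₂): 15⁻¹ ≡ 8 (mod 17)
x = a₁·M₁·y₁ + a₂·M₂·y₂ = 5·17·8 + 2·15·8 = 920
Reduce mod 255: x ≡ 155
Check: 155 mod 15 = 5 ✓, 155 mod 17 = 2 ✓

x ≡ 155 (mod 255)


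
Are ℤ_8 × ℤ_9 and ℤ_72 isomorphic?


Comparing ℤ_8 × ℤ_9 and ℤ_72:
gcd(8,9) = 1, so ℤ_8 × ℤ_9 ≅ ℤ_72 (CRT)

Yes, ℤ_8 × ℤ_9 ≅ ℤ_72


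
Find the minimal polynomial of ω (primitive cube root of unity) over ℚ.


ω satisfies x² + x + 1 = 0 (the cyclotomic polynomial Φ₃)

Minimal polynomial: x² + x + 1


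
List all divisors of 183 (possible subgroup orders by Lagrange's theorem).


Lagrange's theorem: |H| divides |G|
|G| = 183
Divisors of 183: 1, 3, 61, 183

Possible subgroup orders: {1, 3, 61, 183}


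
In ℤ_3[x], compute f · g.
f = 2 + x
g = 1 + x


Expand and collect like terms; reduce coefficients mod 3:
x^0: 2·1 = 2 ≡ 2 (mod 3)
x^1: 2·1 + 1·1 = 3 ≡ 0 (mod 3)
x^2: 1·1 = 1 ≡ 1 (mod 3)
Result: 2 + x^2

f · g = 2 + x^2


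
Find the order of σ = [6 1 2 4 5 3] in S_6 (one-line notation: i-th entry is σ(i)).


Cycle decomposition: (1 6 3 2)
Cycle lengths: 4
Order = lcm(4) = 4

ord(σ) = 4


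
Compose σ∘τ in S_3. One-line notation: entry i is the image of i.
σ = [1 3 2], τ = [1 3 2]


σ∘τ: apply τ first, then σ
1 →τ 1 →σ 1
2 →τ 3 →σ 2
3 →τ 2 →σ 3

σ∘τ = [1 2 3]


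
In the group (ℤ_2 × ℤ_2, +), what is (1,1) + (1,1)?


Operation: componentwise addition mod (2, 2)
(1,1) + (1,1) = ((a₁+b₁) mod 2, (a₂+b₂) mod 2) with a = (1,1), b = (1,1)

(1,1) + (1,1) = (0,0)


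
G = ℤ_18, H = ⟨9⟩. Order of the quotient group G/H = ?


|⟨9⟩| = n / gcd(9, 18) = 18 / 9 = 2
H is normal (ℤ_18 is abelian).
|G/H| = |G| / |H| = 18 / 2 = 9

|G/H| = 9


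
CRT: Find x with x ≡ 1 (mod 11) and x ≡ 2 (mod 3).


m₁ = 11, m₂ = 3, gcd = 1, so CRT applies. M = m₁·m₂ = 33
Let M₁ = M/m₁ = 3, M₂ = M/m₂ = 11
Find y₁ ≡ M₁⁻¹ (mod m₁): 3⁻¹ ≡ 4 (mod 11)
Find y₂ ≡ M₂⁻¹ (mod m₂): 11⁻¹ ≡ 2 (mod 3)
x = a₁·M₁·y₁ + a₂·M₂·y₂ = 1·3·4 + 2·11·2 = 56
Reduce mod 33: x ≡ 23
Check: 23 mod 11 = 1 ✓, 23 mod 3 = 2 ✓

x ≡ 23 (mod 33)


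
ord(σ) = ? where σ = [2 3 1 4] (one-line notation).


Cycle decomposition: (1 2 3)
Cycle lengths: 3
Order = lcm(3) = 3

ord(σ) = 3


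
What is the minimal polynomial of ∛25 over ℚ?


∛25 satisfies x³ - 25 = 0, irreducible over ℚ (no rational root; 25 is not a perfect cube)

Minimal polynomial: x³ - 25


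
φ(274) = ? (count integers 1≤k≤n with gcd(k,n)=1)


Factor n: 274 = 2 × 137
φ(n) = n · ∏(1 - 1/p) over distinct primes p | n
φ(274) = 274 · (1 - 1/2) · (1 - 1/137) = 136

φ(274) = 136


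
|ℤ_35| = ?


ℤ_n has n elements.

|ℤ_35| = 35


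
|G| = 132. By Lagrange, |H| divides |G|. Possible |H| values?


Lagrange's theorem: |H| divides |G|
|G| = 132
Divisors of 132: 1, 2, 3, 4, 6, 11, 12, 22, 33, 44, 66, 132

Possible subgroup orders: {1, 2, 3, 4, 6, 11, 12, 22, 33, 44, 66, 132}


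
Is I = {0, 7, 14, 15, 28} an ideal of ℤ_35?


Check ideal conditions for I = {0, 7, 14, 15, 28} in ℤ_35:
(1) I is an additive subgroup? No
(2) For r ∈ ℤ_35 and a ∈ I: r·a ∈ I? No  [counterexample: r=2, a=15, r·a mod 35 = 30 ∉ I]

No, I is not an ideal of ℤ_35
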